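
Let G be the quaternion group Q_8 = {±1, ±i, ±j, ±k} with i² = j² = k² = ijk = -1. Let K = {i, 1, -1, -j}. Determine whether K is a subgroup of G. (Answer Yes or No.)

-j ∈ K but its inverse j ∉ K, so K is not a subgroup.

No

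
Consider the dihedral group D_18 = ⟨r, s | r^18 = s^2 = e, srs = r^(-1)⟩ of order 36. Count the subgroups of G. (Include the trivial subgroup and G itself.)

45

|G| = 36, so by Lagrange every subgroup order divides 36. Divisors: 1, 2, 3, 4, 6, 9, 12, 18, 36.
Subgroups by order — order 1: 1; order 2: 19; order 3: 1; order 4: 9; order 6: 7; order 9: 1; order 12: 3; order 18: 3; order 36: 1.
Total: 1 + 19 + 1 + 9 + 7 + 1 + 3 + 3 + 1 = 45.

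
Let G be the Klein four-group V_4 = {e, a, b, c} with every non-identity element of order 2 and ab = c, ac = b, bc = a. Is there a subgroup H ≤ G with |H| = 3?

No

3 does not divide |G| = 4, so by Lagrange no subgroup of order 3 exists.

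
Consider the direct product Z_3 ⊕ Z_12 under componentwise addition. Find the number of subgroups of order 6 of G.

|G| = 36 and 6 | 36, so subgroups of order 6 are possible by Lagrange.
The subgroups of order 6 are: {(0,0), (0,2), (0,4), (0,6), (0,8), (0,10)}; {(0,0), (0,6), (1,0), (1,6), (2,0), (2,6)}; {(0,0), (0,6), (1,4), (1,10), (2,2), (2,8)}; {(0,0), (0,6), (1,2), (1,8), (2,4), (2,10)}.
So G has 4 subgroups of order 6.

4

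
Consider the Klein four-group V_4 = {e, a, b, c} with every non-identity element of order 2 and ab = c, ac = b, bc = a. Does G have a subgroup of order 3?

No

3 does not divide |G| = 4, so by Lagrange no subgroup of order 3 exists.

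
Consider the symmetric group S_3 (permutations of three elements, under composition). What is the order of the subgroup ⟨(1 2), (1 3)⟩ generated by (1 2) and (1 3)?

|⟨(1 2)⟩| = 2 and |⟨(1 3)⟩| = 2, so |H| is a multiple of lcm(2, 2) = 2 and divides |G| = 6.
Closing {(1 2), (1 3)} under the group operation gives all of G, so |H| = 6.

6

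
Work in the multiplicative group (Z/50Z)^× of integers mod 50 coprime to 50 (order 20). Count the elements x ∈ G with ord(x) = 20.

The elements of order 20 are: 3, 13, 17, 23, 27, 33, 37, 47.
That's 8.

8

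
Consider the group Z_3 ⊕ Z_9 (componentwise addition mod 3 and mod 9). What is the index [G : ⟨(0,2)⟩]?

|⟨(0,2)⟩| = 9 and |G| = 27.
By Lagrange, [G : H] = |G|/|H| = 27/9 = 3.

3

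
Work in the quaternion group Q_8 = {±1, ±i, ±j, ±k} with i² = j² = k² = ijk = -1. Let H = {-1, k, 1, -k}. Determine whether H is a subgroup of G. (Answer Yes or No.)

|H| = 4 divides |G| = 8, consistent with Lagrange.
H contains the identity, every element's inverse is in H, and H is closed under ·: it is a subgroup.
In fact H = ⟨-k⟩.

Yes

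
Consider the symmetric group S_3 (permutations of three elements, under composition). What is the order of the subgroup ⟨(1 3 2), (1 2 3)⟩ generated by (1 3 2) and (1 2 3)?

3

|⟨(1 3 2)⟩| = 3 and |⟨(1 2 3)⟩| = 3, so |H| is a multiple of lcm(3, 3) = 3 and divides |G| = 6.
Closing under the operation: H = {e, (1 2 3), (1 3 2)}, so |H| = 3.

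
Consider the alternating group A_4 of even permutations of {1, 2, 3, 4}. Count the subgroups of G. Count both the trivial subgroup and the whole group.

10

|G| = 12, so by Lagrange every subgroup order divides 12. Divisors: 1, 2, 3, 4, 6, 12.
Subgroups by order — order 1: 1; order 2: 3; order 3: 4; order 4: 1; order 6: 0; order 12: 1.
Total: 1 + 3 + 4 + 1 + 0 + 1 = 10.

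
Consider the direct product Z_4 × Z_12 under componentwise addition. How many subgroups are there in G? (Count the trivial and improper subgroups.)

|G| = 48, so by Lagrange every subgroup order divides 48. Divisors: 1, 2, 3, 4, 6, 8, 12, 16, 24, 48.
Subgroups by order — order 1: 1; order 2: 3; order 3: 1; order 4: 7; order 6: 3; order 8: 3; order 12: 7; order 16: 1; order 24: 3; order 48: 1.
Total: 1 + 3 + 1 + 7 + 3 + 3 + 7 + 1 + 3 + 1 = 30.

30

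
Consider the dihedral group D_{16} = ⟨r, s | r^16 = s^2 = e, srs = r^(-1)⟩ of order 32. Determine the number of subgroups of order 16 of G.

3

|G| = 32 and 16 | 32, so subgroups of order 16 are possible by Lagrange.
The subgroups of order 16 are: {e, r, r^2, r^3, r^4, r^5, r^6, r^7, r^8, r^9, r^10, r^11, r^12, r^13, r^14, r^15}; {e, r^2, r^4, r^6, r^8, r^10, r^12, r^14, s, r^2s, r^4s, r^6s, r^8s, r^10s, r^12s, r^14s}; {e, r^2, r^4, r^6, r^8, r^10, r^12, r^14, rs, r^3s, r^5s, r^7s, r^9s, r^11s, r^13s, r^15s}.
So G has 3 subgroups of order 16.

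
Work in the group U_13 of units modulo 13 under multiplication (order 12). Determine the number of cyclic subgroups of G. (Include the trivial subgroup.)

6

Each element a generates a cyclic subgroup ⟨a⟩; distinct elements may generate the same one (a cyclic group of order d has φ(d) generators).
Cyclic subgroups by order — order 1: 1; order 2: 1; order 3: 1; order 4: 1; order 6: 1; order 12: 1.
Total: 6.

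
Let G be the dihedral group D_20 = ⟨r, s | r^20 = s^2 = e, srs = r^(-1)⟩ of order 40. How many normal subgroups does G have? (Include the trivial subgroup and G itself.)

9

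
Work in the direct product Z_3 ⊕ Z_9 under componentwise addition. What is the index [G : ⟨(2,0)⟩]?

9

|⟨(2,0)⟩| = 3 and |G| = 27.
By Lagrange, [G : H] = |G|/|H| = 27/3 = 9.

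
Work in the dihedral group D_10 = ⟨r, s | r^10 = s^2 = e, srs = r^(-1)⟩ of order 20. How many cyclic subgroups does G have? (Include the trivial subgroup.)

14

Group the elements of G by the cyclic subgroup they generate; each cyclic subgroup of order d accounts for φ(d) elements.
Cyclic subgroups by order — order 1: 1; order 2: 11; order 5: 1; order 10: 1.
Total: 14.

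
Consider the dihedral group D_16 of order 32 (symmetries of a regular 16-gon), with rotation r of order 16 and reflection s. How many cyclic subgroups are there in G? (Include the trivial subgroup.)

21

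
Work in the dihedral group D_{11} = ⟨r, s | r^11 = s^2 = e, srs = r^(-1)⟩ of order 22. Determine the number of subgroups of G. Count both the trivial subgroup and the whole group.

14

|G| = 22, so by Lagrange every subgroup order divides 22. Divisors: 1, 2, 11, 22.
Subgroups by order — order 1: 1; order 2: 11; order 11: 1; order 22: 1.
Total: 1 + 11 + 1 + 1 = 14.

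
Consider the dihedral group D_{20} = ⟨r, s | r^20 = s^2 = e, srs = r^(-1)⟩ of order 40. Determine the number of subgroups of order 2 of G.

21

|G| = 40 and 2 | 40, so subgroups of order 2 are possible by Lagrange.
The subgroups of order 2 are: {e, r^10}; {e, r^10s}; {e, r^11s}; {e, r^12s}; … (21 in all).
So G has 21 subgroups of order 2.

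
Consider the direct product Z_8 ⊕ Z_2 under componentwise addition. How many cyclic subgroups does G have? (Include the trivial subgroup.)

Each element a generates a cyclic subgroup ⟨a⟩; distinct elements may generate the same one (a cyclic group of order d has φ(d) generators).
Cyclic subgroups by order — order 1: 1; order 2: 3; order 4: 2; order 8: 2.
Total: 8.

8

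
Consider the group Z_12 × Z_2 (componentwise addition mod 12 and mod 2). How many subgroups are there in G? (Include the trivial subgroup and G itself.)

16

|G| = 24, so by Lagrange every subgroup order divides 24. Divisors: 1, 2, 3, 4, 6, 8, 12, 24.
Subgroups by order — order 1: 1; order 2: 3; order 3: 1; order 4: 3; order 6: 3; order 8: 1; order 12: 3; order 24: 1.
Total: 1 + 3 + 1 + 3 + 3 + 1 + 3 + 1 = 16.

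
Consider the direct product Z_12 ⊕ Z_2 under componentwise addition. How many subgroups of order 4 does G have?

|G| = 24 and 4 | 24, so subgroups of order 4 are possible by Lagrange.
The subgroups of order 4 are: {(0,0), (0,1), (6,0), (6,1)}; {(0,0), (3,0), (6,0), (9,0)}; {(0,0), (3,1), (6,0), (9,1)}.
So G has 3 subgroups of order 4.

3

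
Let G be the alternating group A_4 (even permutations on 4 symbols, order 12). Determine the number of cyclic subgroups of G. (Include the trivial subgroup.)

8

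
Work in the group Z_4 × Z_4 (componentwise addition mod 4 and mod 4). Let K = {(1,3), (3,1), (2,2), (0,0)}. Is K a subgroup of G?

Yes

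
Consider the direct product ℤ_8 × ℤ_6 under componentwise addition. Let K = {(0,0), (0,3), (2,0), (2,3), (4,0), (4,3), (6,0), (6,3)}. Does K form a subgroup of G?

Yes

|K| = 8 divides |G| = 48, consistent with Lagrange.
K contains the identity, every element's inverse is in K, and K is closed under +: it is a subgroup.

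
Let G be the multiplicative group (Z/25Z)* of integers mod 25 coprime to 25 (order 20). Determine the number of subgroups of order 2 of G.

1

|G| = 20 and 2 | 20, so subgroups of order 2 are possible by Lagrange.
The subgroups of order 2 are: {1, 24}.
So G has 1 subgroup of order 2.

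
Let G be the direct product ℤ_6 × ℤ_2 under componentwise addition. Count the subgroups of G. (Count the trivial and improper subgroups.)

|G| = 12, so by Lagrange every subgroup order divides 12. Divisors: 1, 2, 3, 4, 6, 12.
Subgroups by order — order 1: 1; order 2: 3; order 3: 1; order 4: 1; order 6: 3; order 12: 1.
Total: 1 + 3 + 1 + 1 + 3 + 1 = 10.

10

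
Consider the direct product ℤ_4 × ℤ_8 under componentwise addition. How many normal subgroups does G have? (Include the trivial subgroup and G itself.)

22

G is abelian, so every subgroup is normal.
G has 22 subgroups in total, hence 22 normal subgroups.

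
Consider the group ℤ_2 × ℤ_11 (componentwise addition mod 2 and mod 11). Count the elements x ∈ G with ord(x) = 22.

An element (a,b) has order lcm(ord(a), ord(b)); count pairs with lcm equal to 22.
Enumerating gives 10 such elements.

10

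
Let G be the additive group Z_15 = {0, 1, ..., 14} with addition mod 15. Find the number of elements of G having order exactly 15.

8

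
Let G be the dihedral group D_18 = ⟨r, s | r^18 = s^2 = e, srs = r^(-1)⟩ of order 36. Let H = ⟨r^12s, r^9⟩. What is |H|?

4

|⟨r^12s⟩| = 2 and |⟨r^9⟩| = 2, so |H| is a multiple of lcm(2, 2) = 2 and divides |G| = 36.
Closing under the operation: H = {e, r^9, r^3s, r^12s}, so |H| = 4.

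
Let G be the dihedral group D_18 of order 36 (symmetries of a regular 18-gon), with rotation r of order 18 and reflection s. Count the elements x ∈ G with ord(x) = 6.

The elements of order 6 are: r^3, r^15.
That's 2.

2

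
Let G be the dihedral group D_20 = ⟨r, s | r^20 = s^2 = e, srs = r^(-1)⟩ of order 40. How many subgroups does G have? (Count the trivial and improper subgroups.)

|G| = 40, so by Lagrange every subgroup order divides 40. Divisors: 1, 2, 4, 5, 8, 10, 20, 40.
Subgroups by order — order 1: 1; order 2: 21; order 4: 11; order 5: 1; order 8: 5; order 10: 5; order 20: 3; order 40: 1.
Total: 1 + 21 + 11 + 1 + 5 + 5 + 3 + 1 = 48.

48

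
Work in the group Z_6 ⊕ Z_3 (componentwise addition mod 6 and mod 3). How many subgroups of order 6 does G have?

|G| = 18 and 6 | 18, so subgroups of order 6 are possible by Lagrange.
The subgroups of order 6 are: {(0,0), (0,1), (0,2), (3,0), (3,1), (3,2)}; {(0,0), (1,0), (2,0), (3,0), (4,0), (5,0)}; {(0,0), (1,1), (2,2), (3,0), (4,1), (5,2)}; {(0,0), (1,2), (2,1), (3,0), (4,2), (5,1)}.
So G has 4 subgroups of order 6.

4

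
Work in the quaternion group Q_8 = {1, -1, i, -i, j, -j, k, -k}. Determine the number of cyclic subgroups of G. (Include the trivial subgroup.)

5

A cyclic subgroup of order d is generated by each of its φ(d) elements of order d, so the cyclic subgroups of order d number (#elements of order d)/φ(d).
Cyclic subgroups by order — order 1: 1; order 2: 1; order 4: 3.
Total: 5.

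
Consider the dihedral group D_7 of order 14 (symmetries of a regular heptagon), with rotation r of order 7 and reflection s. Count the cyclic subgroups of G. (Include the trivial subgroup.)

9

Each element a generates a cyclic subgroup ⟨a⟩; distinct elements may generate the same one (a cyclic group of order d has φ(d) generators).
Cyclic subgroups by order — order 1: 1; order 2: 7; order 7: 1.
Total: 9.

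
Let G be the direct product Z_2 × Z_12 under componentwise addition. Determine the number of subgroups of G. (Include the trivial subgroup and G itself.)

|G| = 24, so by Lagrange every subgroup order divides 24. Divisors: 1, 2, 3, 4, 6, 8, 12, 24.
Subgroups by order — order 1: 1; order 2: 3; order 3: 1; order 4: 3; order 6: 3; order 8: 1; order 12: 3; order 24: 1.
Total: 1 + 3 + 1 + 3 + 3 + 1 + 3 + 1 = 16.

16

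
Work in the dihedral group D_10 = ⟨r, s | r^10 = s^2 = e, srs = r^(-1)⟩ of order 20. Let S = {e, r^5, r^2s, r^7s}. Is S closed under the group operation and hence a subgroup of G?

|S| = 4 divides |G| = 20, consistent with Lagrange.
S contains the identity, every element's inverse is in S, and S is closed under ·: it is a subgroup.

Yes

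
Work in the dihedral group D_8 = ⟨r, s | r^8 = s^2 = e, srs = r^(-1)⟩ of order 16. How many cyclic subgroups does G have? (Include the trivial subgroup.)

A cyclic subgroup of order d is generated by each of its φ(d) elements of order d, so the cyclic subgroups of order d number (#elements of order d)/φ(d).
Cyclic subgroups by order — order 1: 1; order 2: 9; order 4: 1; order 8: 1.
Total: 12.

12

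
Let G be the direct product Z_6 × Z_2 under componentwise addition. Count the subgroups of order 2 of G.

3

|G| = 12 and 2 | 12, so subgroups of order 2 are possible by Lagrange.
The subgroups of order 2 are: {(0,0), (0,1)}; {(0,0), (3,0)}; {(0,0), (3,1)}.
So G has 3 subgroups of order 2.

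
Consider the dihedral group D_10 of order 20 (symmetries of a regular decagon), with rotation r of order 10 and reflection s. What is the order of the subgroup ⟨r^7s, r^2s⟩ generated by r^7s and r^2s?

4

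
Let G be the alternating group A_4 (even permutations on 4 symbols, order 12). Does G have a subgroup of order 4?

4 | 12. A subgroup of order 4 is {e, (1 2)(3 4), (1 3)(2 4), (1 4)(2 3)}.

Yes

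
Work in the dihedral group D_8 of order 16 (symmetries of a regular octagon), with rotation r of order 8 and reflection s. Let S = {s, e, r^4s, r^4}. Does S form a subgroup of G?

|S| = 4 divides |G| = 16, consistent with Lagrange.
S contains the identity, every element's inverse is in S, and S is closed under ·: it is a subgroup.

Yes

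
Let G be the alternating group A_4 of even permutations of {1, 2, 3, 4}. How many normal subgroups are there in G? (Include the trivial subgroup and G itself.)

3

G has 10 subgroups. Checking conjugation-invariance by order — order 1: 1/1 normal; order 2: 0/3 normal; order 3: 0/4 normal; order 4: 1/1 normal; order 12: 1/1 normal.
Total normal subgroups: 3.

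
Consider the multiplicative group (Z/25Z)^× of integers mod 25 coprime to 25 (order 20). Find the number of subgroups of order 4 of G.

1

|G| = 20 and 4 | 20, so subgroups of order 4 are possible by Lagrange.
The subgroups of order 4 are: {1, 7, 18, 24}.
So G has 1 subgroup of order 4.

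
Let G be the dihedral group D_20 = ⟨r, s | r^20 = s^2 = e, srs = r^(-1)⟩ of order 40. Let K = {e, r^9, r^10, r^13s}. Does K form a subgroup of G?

No

r^9 ∈ K but its inverse r^11 ∉ K, so K is not a subgroup.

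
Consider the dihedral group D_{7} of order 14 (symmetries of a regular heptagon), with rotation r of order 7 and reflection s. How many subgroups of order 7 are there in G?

1

|G| = 14 and 7 | 14, so subgroups of order 7 are possible by Lagrange.
The subgroups of order 7 are: {e, r, r^2, r^3, r^4, r^5, r^6}.
So G has 1 subgroup of order 7.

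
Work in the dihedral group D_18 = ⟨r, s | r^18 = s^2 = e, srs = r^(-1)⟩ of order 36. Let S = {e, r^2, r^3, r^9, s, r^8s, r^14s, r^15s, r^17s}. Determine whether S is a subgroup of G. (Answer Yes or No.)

No

r^2 ∈ S but its inverse r^16 ∉ S, so S is not a subgroup.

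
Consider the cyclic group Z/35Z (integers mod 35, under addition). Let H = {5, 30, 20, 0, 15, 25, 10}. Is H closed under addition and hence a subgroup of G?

|H| = 7 divides |G| = 35, consistent with Lagrange.
H contains the identity, every element's inverse is in H, and H is closed under +: it is a subgroup.
In fact H = ⟨20⟩.

Yes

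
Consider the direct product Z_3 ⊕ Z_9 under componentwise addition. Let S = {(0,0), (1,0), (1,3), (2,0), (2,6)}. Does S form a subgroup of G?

|S| = 5 does not divide |G| = 27, so by Lagrange S is not a subgroup.

No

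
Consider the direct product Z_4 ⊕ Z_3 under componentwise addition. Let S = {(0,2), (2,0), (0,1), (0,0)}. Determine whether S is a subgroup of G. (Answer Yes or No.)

Closure fails: (0,1) + (2,0) = (2,1) ∉ S. So S is not a subgroup.

No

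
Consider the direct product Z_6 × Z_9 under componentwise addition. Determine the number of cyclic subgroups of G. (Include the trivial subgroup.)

16

A cyclic subgroup of order d is generated by each of its φ(d) elements of order d, so the cyclic subgroups of order d number (#elements of order d)/φ(d).
Cyclic subgroups by order — order 1: 1; order 2: 1; order 3: 4; order 6: 4; order 9: 3; order 18: 3.
Total: 16.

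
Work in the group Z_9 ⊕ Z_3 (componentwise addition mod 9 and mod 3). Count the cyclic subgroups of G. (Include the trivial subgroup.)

8

A cyclic subgroup of order d is generated by each of its φ(d) elements of order d, so the cyclic subgroups of order d number (#elements of order d)/φ(d).
Cyclic subgroups by order — order 1: 1; order 3: 4; order 9: 3.
Total: 8.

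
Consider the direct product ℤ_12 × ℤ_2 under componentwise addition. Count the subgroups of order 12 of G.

3

|G| = 24 and 12 | 24, so subgroups of order 12 are possible by Lagrange.
The subgroups of order 12 are: {(0,0), (0,1), (2,0), (2,1), (4,0), (4,1), (6,0), (6,1), (8,0), (8,1), (10,0), (10,1)}; {(0,0), (1,0), (2,0), (3,0), (4,0), (5,0), (6,0), (7,0), (8,0), (9,0), (10,0), (11,0)}; {(0,0), (1,1), (2,0), (3,1), (4,0), (5,1), (6,0), (7,1), (8,0), (9,1), (10,0), (11,1)}.
So G has 3 subgroups of order 12.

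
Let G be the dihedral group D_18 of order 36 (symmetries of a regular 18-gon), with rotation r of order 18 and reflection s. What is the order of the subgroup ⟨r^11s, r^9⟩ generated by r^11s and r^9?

|⟨r^11s⟩| = 2 and |⟨r^9⟩| = 2, so |H| is a multiple of lcm(2, 2) = 2 and divides |G| = 36.
Closing under the operation: H = {e, r^9, r^2s, r^11s}, so |H| = 4.

4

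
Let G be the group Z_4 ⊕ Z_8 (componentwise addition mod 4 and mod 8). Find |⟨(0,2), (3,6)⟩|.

16

|⟨(0,2)⟩| = 4 and |⟨(3,6)⟩| = 4, so |H| is a multiple of lcm(4, 4) = 4 and divides |G| = 32.
Closing under the operation: H = {(0,0), (0,2), (0,4), (0,6), (1,0), (1,2), (1,4), (1,6), (2,0), (2,2), (2,4), (2,6), (3,0), (3,2), (3,4), (3,6)}, so |H| = 16.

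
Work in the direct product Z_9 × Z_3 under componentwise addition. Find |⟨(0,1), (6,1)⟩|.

9

|⟨(0,1)⟩| = 3 and |⟨(6,1)⟩| = 3, so |H| is a multiple of lcm(3, 3) = 3 and divides |G| = 27.
Closing under the operation: H = {(0,0), (0,1), (0,2), (3,0), (3,1), (3,2), (6,0), (6,1), (6,2)}, so |H| = 9.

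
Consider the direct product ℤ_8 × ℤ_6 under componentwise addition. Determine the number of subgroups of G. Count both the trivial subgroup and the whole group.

|G| = 48, so by Lagrange every subgroup order divides 48. Divisors: 1, 2, 3, 4, 6, 8, 12, 16, 24, 48.
Subgroups by order — order 1: 1; order 2: 3; order 3: 1; order 4: 3; order 6: 3; order 8: 3; order 12: 3; order 16: 1; order 24: 3; order 48: 1.
Total: 1 + 3 + 1 + 3 + 3 + 3 + 3 + 1 + 3 + 1 = 22.

22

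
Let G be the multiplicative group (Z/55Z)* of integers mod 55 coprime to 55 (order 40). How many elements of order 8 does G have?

No element of G has order 8 (even though 8 | 40).

0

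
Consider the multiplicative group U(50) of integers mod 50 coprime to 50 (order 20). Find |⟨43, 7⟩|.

|⟨43⟩| = 4 and |⟨7⟩| = 4, so |H| is a multiple of lcm(4, 4) = 4 and divides |G| = 20.
Closing under the operation: H = {1, 7, 43, 49}, so |H| = 4.

4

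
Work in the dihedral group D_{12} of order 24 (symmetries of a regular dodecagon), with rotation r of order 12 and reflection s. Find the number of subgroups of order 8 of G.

|G| = 24 and 8 | 24, so subgroups of order 8 are possible by Lagrange.
The subgroups of order 8 are: {e, r^3, r^6, r^9, rs, r^4s, r^7s, r^10s}; {e, r^3, r^6, r^9, r^2s, r^5s, r^8s, r^11s}; {e, r^3, r^6, r^9, s, r^3s, r^6s, r^9s}.
So G has 3 subgroups of order 8.

3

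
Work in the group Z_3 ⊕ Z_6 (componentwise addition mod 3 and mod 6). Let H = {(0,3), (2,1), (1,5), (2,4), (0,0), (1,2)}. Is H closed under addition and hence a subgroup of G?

Yes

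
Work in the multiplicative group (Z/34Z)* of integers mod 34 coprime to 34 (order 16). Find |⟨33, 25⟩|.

8

|⟨33⟩| = 2 and |⟨25⟩| = 8, so |H| is a multiple of lcm(2, 8) = 8 and divides |G| = 16.
Closing under the operation: H = {1, 9, 13, 15, 19, 21, 25, 33}, so |H| = 8.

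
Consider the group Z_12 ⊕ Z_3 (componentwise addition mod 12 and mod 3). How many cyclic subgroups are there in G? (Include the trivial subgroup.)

Each element a generates a cyclic subgroup ⟨a⟩; distinct elements may generate the same one (a cyclic group of order d has φ(d) generators).
Cyclic subgroups by order — order 1: 1; order 2: 1; order 3: 4; order 4: 1; order 6: 4; order 12: 4.
Total: 15.

15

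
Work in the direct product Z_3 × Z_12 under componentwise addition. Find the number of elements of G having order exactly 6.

8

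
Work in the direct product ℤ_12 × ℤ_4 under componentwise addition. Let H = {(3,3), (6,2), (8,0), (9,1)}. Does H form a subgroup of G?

No

The identity (0,0) ∉ H, so H is not a subgroup.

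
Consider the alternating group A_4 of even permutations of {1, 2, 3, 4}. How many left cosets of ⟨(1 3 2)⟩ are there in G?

4

|⟨(1 3 2)⟩| = 3 and |G| = 12.
By Lagrange, [G : H] = |G|/|H| = 12/3 = 4.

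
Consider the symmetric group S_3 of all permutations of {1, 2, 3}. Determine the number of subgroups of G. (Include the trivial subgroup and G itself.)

|G| = 6, so by Lagrange every subgroup order divides 6. Divisors: 1, 2, 3, 6.
Subgroups by order — order 1: 1; order 2: 3; order 3: 1; order 6: 1.
Total: 1 + 3 + 1 + 1 = 6.

6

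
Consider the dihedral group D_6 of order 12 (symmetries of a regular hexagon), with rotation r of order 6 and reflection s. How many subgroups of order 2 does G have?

|G| = 12 and 2 | 12, so subgroups of order 2 are possible by Lagrange.
The subgroups of order 2 are: {e, r^2s}; {e, r^3}; {e, r^3s}; {e, r^4s}; … (7 in all).
So G has 7 subgroups of order 2.

7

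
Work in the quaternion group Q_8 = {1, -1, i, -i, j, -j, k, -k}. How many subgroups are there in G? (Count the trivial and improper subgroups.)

6

|G| = 8, so by Lagrange every subgroup order divides 8. Divisors: 1, 2, 4, 8.
Subgroups by order — order 1: 1; order 2: 1; order 4: 3; order 8: 1.
Total: 1 + 1 + 3 + 1 = 6.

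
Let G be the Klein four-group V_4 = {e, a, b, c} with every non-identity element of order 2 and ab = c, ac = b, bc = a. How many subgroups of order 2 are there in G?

|G| = 4 and 2 | 4, so subgroups of order 2 are possible by Lagrange.
The subgroups of order 2 are: {e, a}; {e, b}; {e, c}.
So G has 3 subgroups of order 2.

3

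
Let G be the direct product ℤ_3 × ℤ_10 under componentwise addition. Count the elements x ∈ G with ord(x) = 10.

An element (a,b) has order lcm(ord(a), ord(b)); count pairs with lcm equal to 10.
Enumerating gives 4 such elements.

4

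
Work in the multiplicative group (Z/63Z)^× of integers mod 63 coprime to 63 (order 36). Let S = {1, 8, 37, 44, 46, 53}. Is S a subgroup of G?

|S| = 6 divides |G| = 36, consistent with Lagrange.
S contains the identity, every element's inverse is in S, and S is closed under ·: it is a subgroup.
In fact S = ⟨53⟩.

Yes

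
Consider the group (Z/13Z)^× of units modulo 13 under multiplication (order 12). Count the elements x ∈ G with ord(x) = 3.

The elements of order 3 are: 3, 9.
That's 2.

2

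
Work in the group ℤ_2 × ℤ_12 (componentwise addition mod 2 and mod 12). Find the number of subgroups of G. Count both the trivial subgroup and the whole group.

16

|G| = 24, so by Lagrange every subgroup order divides 24. Divisors: 1, 2, 3, 4, 6, 8, 12, 24.
Subgroups by order — order 1: 1; order 2: 3; order 3: 1; order 4: 3; order 6: 3; order 8: 1; order 12: 3; order 24: 1.
Total: 1 + 3 + 1 + 3 + 3 + 1 + 3 + 1 = 16.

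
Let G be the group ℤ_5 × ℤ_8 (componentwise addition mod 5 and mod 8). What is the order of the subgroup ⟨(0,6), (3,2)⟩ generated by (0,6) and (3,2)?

20

|⟨(0,6)⟩| = 4 and |⟨(3,2)⟩| = 20, so |H| is a multiple of lcm(4, 20) = 20 and divides |G| = 40.
Closing under the operation: H = {(0,0), (0,2), (0,4), (0,6), (1,0), (1,2), (1,4), (1,6), (2,0), (2,2), (2,4), (2,6), (3,0), (3,2), (3,4), (3,6), (4,0), (4,2), (4,4), (4,6)}, so |H| = 20.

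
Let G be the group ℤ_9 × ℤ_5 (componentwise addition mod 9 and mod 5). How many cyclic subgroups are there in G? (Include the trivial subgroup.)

A cyclic subgroup of order d is generated by each of its φ(d) elements of order d, so the cyclic subgroups of order d number (#elements of order d)/φ(d).
Cyclic subgroups by order — order 1: 1; order 3: 1; order 5: 1; order 9: 1; order 15: 1; order 45: 1.
Total: 6.

6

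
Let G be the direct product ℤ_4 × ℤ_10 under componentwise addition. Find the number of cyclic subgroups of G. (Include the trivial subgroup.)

Group the elements of G by the cyclic subgroup they generate; each cyclic subgroup of order d accounts for φ(d) elements.
Cyclic subgroups by order — order 1: 1; order 2: 3; order 4: 2; order 5: 1; order 10: 3; order 20: 2.
Total: 12.

12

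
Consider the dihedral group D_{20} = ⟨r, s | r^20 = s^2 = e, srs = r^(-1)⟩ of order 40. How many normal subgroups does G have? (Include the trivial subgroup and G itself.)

G has 48 subgroups. Checking conjugation-invariance by order — order 1: 1/1 normal; order 2: 1/21 normal; order 4: 1/11 normal; order 5: 1/1 normal; order 8: 0/5 normal; order 10: 1/5 normal; order 20: 3/3 normal; order 40: 1/1 normal.
Total normal subgroups: 9.

9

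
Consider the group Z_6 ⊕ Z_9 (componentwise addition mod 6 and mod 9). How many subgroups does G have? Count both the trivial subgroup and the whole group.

20

|G| = 54, so by Lagrange every subgroup order divides 54. Divisors: 1, 2, 3, 6, 9, 18, 27, 54.
Subgroups by order — order 1: 1; order 2: 1; order 3: 4; order 6: 4; order 9: 4; order 18: 4; order 27: 1; order 54: 1.
Total: 1 + 1 + 4 + 4 + 4 + 4 + 1 + 1 = 20.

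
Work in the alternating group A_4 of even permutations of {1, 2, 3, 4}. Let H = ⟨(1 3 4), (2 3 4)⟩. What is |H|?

|⟨(1 3 4)⟩| = 3 and |⟨(2 3 4)⟩| = 3, so |H| is a multiple of lcm(3, 3) = 3 and divides |G| = 12.
Closing {(1 3 4), (2 3 4)} under the group operation gives all of G, so |H| = 12.

12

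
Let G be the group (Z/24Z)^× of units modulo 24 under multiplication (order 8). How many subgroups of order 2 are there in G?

7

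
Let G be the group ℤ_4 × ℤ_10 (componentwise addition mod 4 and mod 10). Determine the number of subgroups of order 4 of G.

|G| = 40 and 4 | 40, so subgroups of order 4 are possible by Lagrange.
The subgroups of order 4 are: {(0,0), (0,5), (2,0), (2,5)}; {(0,0), (1,0), (2,0), (3,0)}; {(0,0), (1,5), (2,0), (3,5)}.
So G has 3 subgroups of order 4.

3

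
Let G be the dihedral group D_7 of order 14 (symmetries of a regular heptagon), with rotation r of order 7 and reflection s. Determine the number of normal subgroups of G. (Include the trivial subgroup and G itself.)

G has 10 subgroups. Checking conjugation-invariance by order — order 1: 1/1 normal; order 2: 0/7 normal; order 7: 1/1 normal; order 14: 1/1 normal.
Total normal subgroups: 3.

3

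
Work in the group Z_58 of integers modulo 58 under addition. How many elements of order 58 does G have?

28

In a cyclic group of order 58, the number of elements of order d (for d | 58) is φ(d).
φ(58) = 28.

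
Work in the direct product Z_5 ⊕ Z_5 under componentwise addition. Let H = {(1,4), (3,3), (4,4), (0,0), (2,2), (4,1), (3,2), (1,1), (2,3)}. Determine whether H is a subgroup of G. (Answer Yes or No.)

No

|H| = 9 does not divide |G| = 25, so by Lagrange H is not a subgroup.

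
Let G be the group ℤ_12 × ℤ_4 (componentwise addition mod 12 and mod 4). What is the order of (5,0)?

12

The order of (5,0) in Z_12 × Z_4 is lcm(ord(5) in Z_12, ord(0) in Z_4).
ord(5) = 12 and ord(0) = 1, so |⟨(5,0)⟩| = lcm(12, 1) = 12.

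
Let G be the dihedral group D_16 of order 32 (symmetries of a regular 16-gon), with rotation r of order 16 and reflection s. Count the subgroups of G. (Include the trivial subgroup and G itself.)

|G| = 32, so by Lagrange every subgroup order divides 32. Divisors: 1, 2, 4, 8, 16, 32.
Subgroups by order — order 1: 1; order 2: 17; order 4: 9; order 8: 5; order 16: 3; order 32: 1.
Total: 1 + 17 + 9 + 5 + 3 + 1 = 36.

36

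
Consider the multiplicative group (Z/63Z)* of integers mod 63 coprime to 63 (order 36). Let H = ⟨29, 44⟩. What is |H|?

18

|⟨29⟩| = 6 and |⟨44⟩| = 6, so |H| is a multiple of lcm(6, 6) = 6 and divides |G| = 36.
Closing under the operation: H = {1, 2, 4, 8, 11, 16, 22, 23, 25, 29, 32, 37, 43, 44, 46, 50, 53, 58}, so |H| = 18.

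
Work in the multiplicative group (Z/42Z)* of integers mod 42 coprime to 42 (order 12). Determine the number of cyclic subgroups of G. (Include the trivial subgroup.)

8

Group the elements of G by the cyclic subgroup they generate; each cyclic subgroup of order d accounts for φ(d) elements.
Cyclic subgroups by order — order 1: 1; order 2: 3; order 3: 1; order 6: 3.
Total: 8.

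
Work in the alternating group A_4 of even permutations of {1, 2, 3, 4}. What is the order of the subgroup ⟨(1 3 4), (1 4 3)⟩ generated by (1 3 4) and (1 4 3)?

3

|⟨(1 3 4)⟩| = 3 and |⟨(1 4 3)⟩| = 3, so |H| is a multiple of lcm(3, 3) = 3 and divides |G| = 12.
Closing under the operation: H = {e, (1 3 4), (1 4 3)}, so |H| = 3.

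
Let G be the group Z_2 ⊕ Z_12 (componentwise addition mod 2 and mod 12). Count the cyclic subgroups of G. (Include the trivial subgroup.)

12

Each element a generates a cyclic subgroup ⟨a⟩; distinct elements may generate the same one (a cyclic group of order d has φ(d) generators).
Cyclic subgroups by order — order 1: 1; order 2: 3; order 3: 1; order 4: 2; order 6: 3; order 12: 2.
Total: 12.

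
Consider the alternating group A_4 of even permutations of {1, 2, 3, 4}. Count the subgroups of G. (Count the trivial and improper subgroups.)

10

|G| = 12, so by Lagrange every subgroup order divides 12. Divisors: 1, 2, 3, 4, 6, 12.
Subgroups by order — order 1: 1; order 2: 3; order 3: 4; order 4: 1; order 6: 0; order 12: 1.
Total: 1 + 3 + 4 + 1 + 0 + 1 = 10.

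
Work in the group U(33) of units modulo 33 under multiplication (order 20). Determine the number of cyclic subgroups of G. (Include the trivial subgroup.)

8

Each element a generates a cyclic subgroup ⟨a⟩; distinct elements may generate the same one (a cyclic group of order d has φ(d) generators).
Cyclic subgroups by order — order 1: 1; order 2: 3; order 5: 1; order 10: 3.
Total: 8.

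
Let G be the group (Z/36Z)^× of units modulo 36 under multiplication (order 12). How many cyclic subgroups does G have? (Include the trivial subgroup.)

8

Group the elements of G by the cyclic subgroup they generate; each cyclic subgroup of order d accounts for φ(d) elements.
Cyclic subgroups by order — order 1: 1; order 2: 3; order 3: 1; order 6: 3.
Total: 8.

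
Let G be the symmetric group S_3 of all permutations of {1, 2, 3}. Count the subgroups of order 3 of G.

|G| = 6 and 3 | 6, so subgroups of order 3 are possible by Lagrange.
The subgroups of order 3 are: {e, (1 2 3), (1 3 2)}.
So G has 1 subgroup of order 3.

1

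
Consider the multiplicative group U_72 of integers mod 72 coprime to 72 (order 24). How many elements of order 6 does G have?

14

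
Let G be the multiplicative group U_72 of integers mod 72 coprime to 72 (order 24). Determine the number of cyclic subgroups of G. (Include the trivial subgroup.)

16

Each element a generates a cyclic subgroup ⟨a⟩; distinct elements may generate the same one (a cyclic group of order d has φ(d) generators).
Cyclic subgroups by order — order 1: 1; order 2: 7; order 3: 1; order 6: 7.
Total: 16.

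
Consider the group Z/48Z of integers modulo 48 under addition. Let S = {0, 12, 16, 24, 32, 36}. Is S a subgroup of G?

No

Closure fails: 16 + 36 = 4 ∉ S. So S is not a subgroup.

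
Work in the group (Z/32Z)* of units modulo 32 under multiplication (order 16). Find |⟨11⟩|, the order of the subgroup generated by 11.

Compute successive powers of 11 mod 32: 11, 25, 19, 17, 27, 9, 3, 1; 11^8 ≡ 1 (mod 32).
So |⟨11⟩| = 8.

8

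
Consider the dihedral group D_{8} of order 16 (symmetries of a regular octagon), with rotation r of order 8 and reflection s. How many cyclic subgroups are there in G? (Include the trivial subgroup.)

12

Group the elements of G by the cyclic subgroup they generate; each cyclic subgroup of order d accounts for φ(d) elements.
Cyclic subgroups by order — order 1: 1; order 2: 9; order 4: 1; order 8: 1.
Total: 12.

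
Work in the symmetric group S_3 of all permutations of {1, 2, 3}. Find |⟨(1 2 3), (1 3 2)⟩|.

|⟨(1 2 3)⟩| = 3 and |⟨(1 3 2)⟩| = 3, so |H| is a multiple of lcm(3, 3) = 3 and divides |G| = 6.
Closing under the operation: H = {e, (1 2 3), (1 3 2)}, so |H| = 3.

3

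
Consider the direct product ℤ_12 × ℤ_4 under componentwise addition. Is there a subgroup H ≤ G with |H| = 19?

No

19 does not divide |G| = 48, so by Lagrange no subgroup of order 19 exists.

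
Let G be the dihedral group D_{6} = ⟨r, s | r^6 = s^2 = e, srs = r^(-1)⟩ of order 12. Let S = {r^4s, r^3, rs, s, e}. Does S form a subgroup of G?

No

|S| = 5 does not divide |G| = 12, so by Lagrange S is not a subgroup.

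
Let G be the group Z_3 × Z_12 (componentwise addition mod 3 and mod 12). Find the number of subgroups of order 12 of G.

|G| = 36 and 12 | 36, so subgroups of order 12 are possible by Lagrange.
The subgroups of order 12 are: {(0,0), (0,1), (0,2), (0,3), (0,4), (0,5), (0,6), (0,7), (0,8), (0,9), (0,10), (0,11)}; {(0,0), (0,3), (0,6), (0,9), (1,0), (1,3), (1,6), (1,9), (2,0), (2,3), (2,6), (2,9)}; {(0,0), (0,3), (0,6), (0,9), (1,1), (1,4), (1,7), (1,10), (2,2), (2,5), (2,8), (2,11)}; {(0,0), (0,3), (0,6), (0,9), (1,2), (1,5), (1,8), (1,11), (2,1), (2,4), (2,7), (2,10)}.
So G has 4 subgroups of order 12.

4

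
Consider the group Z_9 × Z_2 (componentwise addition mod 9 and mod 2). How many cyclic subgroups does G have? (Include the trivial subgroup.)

A cyclic subgroup of order d is generated by each of its φ(d) elements of order d, so the cyclic subgroups of order d number (#elements of order d)/φ(d).
Cyclic subgroups by order — order 1: 1; order 2: 1; order 3: 1; order 6: 1; order 9: 1; order 18: 1.
Total: 6.

6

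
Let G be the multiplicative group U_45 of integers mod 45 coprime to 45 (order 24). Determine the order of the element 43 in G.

Compute successive powers of 43 mod 45: 43, 4, 37, 16, 13, 19, 7, 31, …; 43^12 ≡ 1 (mod 45).
So |⟨43⟩| = 12.

12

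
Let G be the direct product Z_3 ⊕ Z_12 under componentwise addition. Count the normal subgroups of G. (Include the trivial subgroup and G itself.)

18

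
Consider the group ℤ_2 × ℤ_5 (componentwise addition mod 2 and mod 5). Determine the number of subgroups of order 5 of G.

1

|G| = 10 and 5 | 10, so subgroups of order 5 are possible by Lagrange.
The subgroups of order 5 are: {(0,0), (0,1), (0,2), (0,3), (0,4)}.
So G has 1 subgroup of order 5.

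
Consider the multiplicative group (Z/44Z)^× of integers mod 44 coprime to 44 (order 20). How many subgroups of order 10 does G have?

|G| = 20 and 10 | 20, so subgroups of order 10 are possible by Lagrange.
The subgroups of order 10 are: {1, 5, 9, 13, 17, 21, 25, 29, 37, 41}; {1, 3, 5, 9, 15, 23, 25, 27, 31, 37}; {1, 5, 7, 9, 19, 25, 35, 37, 39, 43}.
So G has 3 subgroups of order 10.

3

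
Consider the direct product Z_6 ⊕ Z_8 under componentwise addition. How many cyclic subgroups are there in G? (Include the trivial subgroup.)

A cyclic subgroup of order d is generated by each of its φ(d) elements of order d, so the cyclic subgroups of order d number (#elements of order d)/φ(d).
Cyclic subgroups by order — order 1: 1; order 2: 3; order 3: 1; order 4: 2; order 6: 3; order 8: 2; order 12: 2; order 24: 2.
Total: 16.

16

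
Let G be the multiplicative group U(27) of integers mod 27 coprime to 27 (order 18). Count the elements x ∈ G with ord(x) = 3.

2

The elements of order 3 are: 10, 19.
That's 2.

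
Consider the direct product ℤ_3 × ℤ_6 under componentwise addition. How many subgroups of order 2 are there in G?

1

|G| = 18 and 2 | 18, so subgroups of order 2 are possible by Lagrange.
The subgroups of order 2 are: {(0,0), (0,3)}.
So G has 1 subgroup of order 2.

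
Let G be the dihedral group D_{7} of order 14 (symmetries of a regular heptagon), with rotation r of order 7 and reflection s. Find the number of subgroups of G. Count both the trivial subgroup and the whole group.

|G| = 14, so by Lagrange every subgroup order divides 14. Divisors: 1, 2, 7, 14.
Subgroups by order — order 1: 1; order 2: 7; order 7: 1; order 14: 1.
Total: 1 + 7 + 1 + 1 = 10.

10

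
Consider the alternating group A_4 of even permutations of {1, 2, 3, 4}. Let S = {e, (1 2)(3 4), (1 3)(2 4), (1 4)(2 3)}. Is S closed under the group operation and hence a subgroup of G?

|S| = 4 divides |G| = 12, consistent with Lagrange.
S contains the identity, every element's inverse is in S, and S is closed under ∘: it is a subgroup.

Yes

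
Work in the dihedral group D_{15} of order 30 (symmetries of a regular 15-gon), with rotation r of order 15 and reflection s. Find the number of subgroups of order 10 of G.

3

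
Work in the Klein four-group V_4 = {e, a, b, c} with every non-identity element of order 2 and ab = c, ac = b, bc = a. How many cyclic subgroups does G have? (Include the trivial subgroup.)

4

Group the elements of G by the cyclic subgroup they generate; each cyclic subgroup of order d accounts for φ(d) elements.
Cyclic subgroups by order — order 1: 1; order 2: 3.
Total: 4.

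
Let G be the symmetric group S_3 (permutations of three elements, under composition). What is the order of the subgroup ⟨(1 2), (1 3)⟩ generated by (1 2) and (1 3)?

6

|⟨(1 2)⟩| = 2 and |⟨(1 3)⟩| = 2, so |H| is a multiple of lcm(2, 2) = 2 and divides |G| = 6.
Closing {(1 2), (1 3)} under the group operation gives all of G, so |H| = 6.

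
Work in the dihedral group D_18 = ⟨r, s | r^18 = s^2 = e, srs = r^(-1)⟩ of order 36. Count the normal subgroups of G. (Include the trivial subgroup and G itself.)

9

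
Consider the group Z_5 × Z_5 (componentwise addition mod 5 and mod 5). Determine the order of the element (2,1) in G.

5

The order of (2,1) in Z_5 × Z_5 is lcm(ord(2) in Z_5, ord(1) in Z_5).
ord(2) = 5 and ord(1) = 5, so |⟨(2,1)⟩| = lcm(5, 5) = 5.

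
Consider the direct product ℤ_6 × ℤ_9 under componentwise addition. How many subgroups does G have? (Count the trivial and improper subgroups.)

|G| = 54, so by Lagrange every subgroup order divides 54. Divisors: 1, 2, 3, 6, 9, 18, 27, 54.
Subgroups by order — order 1: 1; order 2: 1; order 3: 4; order 6: 4; order 9: 4; order 18: 4; order 27: 1; order 54: 1.
Total: 1 + 1 + 4 + 4 + 4 + 4 + 1 + 1 = 20.

20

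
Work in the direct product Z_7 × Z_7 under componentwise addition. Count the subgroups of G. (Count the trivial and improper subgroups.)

10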